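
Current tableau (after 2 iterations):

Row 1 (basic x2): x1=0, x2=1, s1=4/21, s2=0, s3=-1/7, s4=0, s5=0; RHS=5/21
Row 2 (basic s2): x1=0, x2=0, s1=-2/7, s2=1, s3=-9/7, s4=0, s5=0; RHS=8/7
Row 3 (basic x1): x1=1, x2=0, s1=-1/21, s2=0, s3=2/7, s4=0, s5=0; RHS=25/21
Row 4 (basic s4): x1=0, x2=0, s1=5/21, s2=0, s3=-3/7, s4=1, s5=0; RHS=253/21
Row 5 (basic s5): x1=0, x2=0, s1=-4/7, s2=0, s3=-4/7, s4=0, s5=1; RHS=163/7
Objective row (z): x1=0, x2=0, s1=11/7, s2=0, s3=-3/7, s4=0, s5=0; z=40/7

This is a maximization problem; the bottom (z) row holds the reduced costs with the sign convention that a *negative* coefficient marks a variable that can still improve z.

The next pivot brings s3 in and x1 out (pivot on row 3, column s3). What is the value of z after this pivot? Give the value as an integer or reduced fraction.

Minimum ratio for s3: (25/21)/(2/7) = 25/6.
z changes by −(z-row coeff of s3)·ratio = −(-3/7)·(25/6) = 25/14.
New z = 40/7 + (25/14) = 15/2.

15/2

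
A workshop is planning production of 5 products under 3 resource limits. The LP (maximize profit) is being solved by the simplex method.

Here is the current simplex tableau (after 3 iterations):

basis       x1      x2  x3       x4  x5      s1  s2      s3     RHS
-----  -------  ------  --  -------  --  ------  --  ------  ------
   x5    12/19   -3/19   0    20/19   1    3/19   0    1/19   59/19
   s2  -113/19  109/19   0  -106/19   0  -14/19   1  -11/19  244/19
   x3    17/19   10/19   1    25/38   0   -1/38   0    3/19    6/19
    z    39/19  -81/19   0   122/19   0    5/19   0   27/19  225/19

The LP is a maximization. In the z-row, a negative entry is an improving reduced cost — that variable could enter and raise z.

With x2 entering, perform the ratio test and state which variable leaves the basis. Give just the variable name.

x3

Ratios: row 1 (x5): entry -3/19 ≤ 0, skip; row 2 (s2): (244/19)/(109/19) = 244/109; row 3 (x3): (6/19)/(10/19) = 3/5.
Minimum ratio 3/5 is in the x3 row, so x3 leaves.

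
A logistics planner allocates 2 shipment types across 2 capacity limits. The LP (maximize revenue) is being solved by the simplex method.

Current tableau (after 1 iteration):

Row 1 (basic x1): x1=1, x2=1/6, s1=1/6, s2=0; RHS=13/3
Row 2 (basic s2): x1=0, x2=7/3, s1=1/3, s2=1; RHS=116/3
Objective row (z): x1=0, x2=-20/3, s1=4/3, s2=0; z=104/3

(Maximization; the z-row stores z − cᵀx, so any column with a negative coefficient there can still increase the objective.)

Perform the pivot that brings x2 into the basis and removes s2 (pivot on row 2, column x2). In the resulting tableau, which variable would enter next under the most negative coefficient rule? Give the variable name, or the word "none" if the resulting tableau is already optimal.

none

Pivot element 7/3. New z-row = old z-row − (-20/3)·(row 2/(7/3)).
Updated z-row coefficients: x1: 0, x2: 0, s1: 16/7, s2: 20/7.
No coefficient is strictly negative; the tableau after this pivot is optimal.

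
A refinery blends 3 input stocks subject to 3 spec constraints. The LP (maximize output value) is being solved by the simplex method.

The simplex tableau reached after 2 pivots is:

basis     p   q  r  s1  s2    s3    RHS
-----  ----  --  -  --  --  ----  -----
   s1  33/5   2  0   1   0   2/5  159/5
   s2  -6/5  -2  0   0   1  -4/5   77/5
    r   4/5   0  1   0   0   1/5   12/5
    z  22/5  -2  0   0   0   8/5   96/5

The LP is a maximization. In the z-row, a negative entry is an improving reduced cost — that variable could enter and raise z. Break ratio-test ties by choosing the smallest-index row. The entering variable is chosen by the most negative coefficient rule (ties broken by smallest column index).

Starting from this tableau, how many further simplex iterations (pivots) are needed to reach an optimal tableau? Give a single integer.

pivot: q in, s1 out → z = 51
No improving column remains; optimal.

1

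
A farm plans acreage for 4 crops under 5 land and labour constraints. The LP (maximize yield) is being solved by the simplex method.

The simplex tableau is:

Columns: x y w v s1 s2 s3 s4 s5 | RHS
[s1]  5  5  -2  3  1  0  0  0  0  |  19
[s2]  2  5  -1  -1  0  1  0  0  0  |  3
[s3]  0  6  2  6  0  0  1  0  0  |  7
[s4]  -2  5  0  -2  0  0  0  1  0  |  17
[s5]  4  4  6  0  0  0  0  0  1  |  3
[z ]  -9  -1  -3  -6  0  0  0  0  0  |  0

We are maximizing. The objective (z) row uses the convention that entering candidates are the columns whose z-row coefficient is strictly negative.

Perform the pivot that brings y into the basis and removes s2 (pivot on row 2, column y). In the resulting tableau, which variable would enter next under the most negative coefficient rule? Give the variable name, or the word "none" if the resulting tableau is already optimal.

x

Pivot element 5. New z-row = old z-row − (-1)·(row 2/5).
Updated z-row coefficients: x: -43/5, y: 0, w: -16/5, v: -31/5, s1: 0, s2: 1/5, s3: 0, s4: 0, s5: 0.
The most negative is -43/5 in column x, so x would enter next.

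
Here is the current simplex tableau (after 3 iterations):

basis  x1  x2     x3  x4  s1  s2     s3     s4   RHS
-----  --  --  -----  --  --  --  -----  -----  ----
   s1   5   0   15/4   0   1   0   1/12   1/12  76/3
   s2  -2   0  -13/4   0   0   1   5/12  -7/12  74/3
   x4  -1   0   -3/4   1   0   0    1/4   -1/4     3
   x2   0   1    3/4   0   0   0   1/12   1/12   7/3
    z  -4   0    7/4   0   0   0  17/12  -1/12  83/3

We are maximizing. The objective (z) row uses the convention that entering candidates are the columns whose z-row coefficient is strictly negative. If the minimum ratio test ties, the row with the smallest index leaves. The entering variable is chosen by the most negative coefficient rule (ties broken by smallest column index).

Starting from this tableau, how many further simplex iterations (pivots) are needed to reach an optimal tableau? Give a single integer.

2

pivot: x1 in, s1 out → z = 719/15
pivot: s4 in, x2 out → z = 242/5
No improving column remains; optimal.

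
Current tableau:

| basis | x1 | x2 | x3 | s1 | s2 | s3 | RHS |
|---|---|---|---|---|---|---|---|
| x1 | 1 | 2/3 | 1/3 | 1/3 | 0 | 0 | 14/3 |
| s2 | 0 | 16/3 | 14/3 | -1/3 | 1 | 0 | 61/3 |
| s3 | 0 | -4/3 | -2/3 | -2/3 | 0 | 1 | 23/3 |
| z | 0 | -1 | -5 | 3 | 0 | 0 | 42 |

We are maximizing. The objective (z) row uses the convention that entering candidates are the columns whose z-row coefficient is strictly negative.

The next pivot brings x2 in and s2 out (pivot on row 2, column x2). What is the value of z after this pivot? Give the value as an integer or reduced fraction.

Minimum ratio for x2: (61/3)/(16/3) = 61/16.
z changes by −(z-row coeff of x2)·ratio = −(-1)·(61/16) = 61/16.
New z = 42 + (61/16) = 733/16.

733/16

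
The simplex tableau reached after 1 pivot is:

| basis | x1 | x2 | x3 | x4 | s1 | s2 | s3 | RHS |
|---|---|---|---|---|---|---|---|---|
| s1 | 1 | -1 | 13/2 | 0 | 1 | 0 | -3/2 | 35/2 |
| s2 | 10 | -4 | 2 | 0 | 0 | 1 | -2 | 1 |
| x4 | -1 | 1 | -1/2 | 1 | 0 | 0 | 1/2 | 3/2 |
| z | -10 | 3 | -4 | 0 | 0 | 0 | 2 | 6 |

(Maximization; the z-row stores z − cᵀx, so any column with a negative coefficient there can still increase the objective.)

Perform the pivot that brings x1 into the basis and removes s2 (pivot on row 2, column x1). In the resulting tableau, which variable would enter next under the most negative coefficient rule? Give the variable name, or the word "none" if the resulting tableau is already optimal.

Pivot element 10. New z-row = old z-row − (-10)·(row 2/10).
Updated z-row coefficients: x1: 0, x2: -1, x3: -2, x4: 0, s1: 0, s2: 1, s3: 0.
The most negative is -2 in column x3, so x3 would enter next.

x3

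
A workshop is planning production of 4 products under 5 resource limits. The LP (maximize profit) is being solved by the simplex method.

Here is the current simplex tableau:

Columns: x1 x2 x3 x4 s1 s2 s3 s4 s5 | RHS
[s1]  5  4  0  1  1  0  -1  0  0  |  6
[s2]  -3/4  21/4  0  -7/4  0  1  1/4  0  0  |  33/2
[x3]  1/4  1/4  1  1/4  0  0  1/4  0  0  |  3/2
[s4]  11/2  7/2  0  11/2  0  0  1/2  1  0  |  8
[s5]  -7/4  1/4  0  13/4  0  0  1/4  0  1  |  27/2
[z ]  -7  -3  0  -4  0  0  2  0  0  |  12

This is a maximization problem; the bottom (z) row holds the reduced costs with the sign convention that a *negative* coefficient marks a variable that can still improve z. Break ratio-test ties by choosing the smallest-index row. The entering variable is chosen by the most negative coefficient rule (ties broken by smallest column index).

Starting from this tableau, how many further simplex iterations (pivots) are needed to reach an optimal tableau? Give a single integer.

2

pivot: x1 in, s1 out → z = 102/5
pivot: x4 in, s4 out → z = 467/22
No improving column remains; optimal.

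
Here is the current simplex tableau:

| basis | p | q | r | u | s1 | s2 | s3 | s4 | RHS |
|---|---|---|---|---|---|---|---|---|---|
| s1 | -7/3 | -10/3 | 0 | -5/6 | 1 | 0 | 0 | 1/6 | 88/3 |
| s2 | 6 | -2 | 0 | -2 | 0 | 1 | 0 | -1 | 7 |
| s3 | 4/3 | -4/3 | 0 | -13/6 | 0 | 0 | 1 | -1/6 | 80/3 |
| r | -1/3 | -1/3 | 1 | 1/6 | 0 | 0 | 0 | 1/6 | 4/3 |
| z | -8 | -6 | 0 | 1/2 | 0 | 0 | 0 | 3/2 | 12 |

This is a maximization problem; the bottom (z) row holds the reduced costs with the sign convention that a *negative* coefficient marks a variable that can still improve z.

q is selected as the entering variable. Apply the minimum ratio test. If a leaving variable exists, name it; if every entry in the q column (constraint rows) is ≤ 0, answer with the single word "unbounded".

q-column entries: row 1: -10/3, row 2: -2, row 3: -4/3, row 4: -1/3. All ≤ 0, so q can increase without bound; the LP is unbounded in this direction.

unbounded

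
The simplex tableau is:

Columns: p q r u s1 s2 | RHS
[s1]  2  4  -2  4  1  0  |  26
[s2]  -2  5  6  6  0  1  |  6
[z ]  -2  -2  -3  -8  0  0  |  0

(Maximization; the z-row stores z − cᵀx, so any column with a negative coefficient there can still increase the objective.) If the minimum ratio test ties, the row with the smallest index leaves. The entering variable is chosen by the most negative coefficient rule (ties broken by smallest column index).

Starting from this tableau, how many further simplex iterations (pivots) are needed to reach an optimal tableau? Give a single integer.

3

pivot: u in, s2 out → z = 8
pivot: p in, s1 out → z = 194/5
pivot: r in, u out → z = 66
No improving column remains; optimal.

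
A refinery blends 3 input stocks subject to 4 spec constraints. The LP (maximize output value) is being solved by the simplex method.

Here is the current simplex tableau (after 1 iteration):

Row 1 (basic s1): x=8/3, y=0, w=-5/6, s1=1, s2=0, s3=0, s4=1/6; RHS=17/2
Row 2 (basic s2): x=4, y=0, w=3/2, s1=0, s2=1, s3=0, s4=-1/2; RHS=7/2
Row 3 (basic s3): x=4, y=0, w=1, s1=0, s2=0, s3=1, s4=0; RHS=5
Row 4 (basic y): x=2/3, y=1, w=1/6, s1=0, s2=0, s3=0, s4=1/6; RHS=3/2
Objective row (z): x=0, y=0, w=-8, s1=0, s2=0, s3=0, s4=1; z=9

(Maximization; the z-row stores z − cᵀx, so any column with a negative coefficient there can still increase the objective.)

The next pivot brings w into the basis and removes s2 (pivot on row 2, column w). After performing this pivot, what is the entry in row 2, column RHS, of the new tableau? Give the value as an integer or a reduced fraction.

Pivot element is row 2, column w: 3/2.
Normalize row 2: new (row 2, RHS) = (7/2)/(3/2) = 7/3.
Row 2 is the pivot row, so the entry is 7/3.

7/3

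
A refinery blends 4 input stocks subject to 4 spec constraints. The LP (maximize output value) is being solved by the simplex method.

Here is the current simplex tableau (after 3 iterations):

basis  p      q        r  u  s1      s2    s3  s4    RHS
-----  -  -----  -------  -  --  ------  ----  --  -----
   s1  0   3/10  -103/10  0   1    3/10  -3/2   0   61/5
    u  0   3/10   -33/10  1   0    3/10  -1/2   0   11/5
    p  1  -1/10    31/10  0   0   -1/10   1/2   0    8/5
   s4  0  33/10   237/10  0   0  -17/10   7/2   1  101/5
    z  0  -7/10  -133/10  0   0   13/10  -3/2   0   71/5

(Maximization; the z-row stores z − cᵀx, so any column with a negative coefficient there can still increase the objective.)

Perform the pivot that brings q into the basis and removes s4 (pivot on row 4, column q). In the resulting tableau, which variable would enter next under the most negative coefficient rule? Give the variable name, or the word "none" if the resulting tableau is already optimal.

r

Pivot element 33/10. New z-row = old z-row − (-7/10)·(row 4/(33/10)).
Updated z-row coefficients: p: 0, q: 0, r: -91/11, u: 0, s1: 0, s2: 31/33, s3: -25/33, s4: 7/33.
The most negative is -91/11 in column r, so r would enter next.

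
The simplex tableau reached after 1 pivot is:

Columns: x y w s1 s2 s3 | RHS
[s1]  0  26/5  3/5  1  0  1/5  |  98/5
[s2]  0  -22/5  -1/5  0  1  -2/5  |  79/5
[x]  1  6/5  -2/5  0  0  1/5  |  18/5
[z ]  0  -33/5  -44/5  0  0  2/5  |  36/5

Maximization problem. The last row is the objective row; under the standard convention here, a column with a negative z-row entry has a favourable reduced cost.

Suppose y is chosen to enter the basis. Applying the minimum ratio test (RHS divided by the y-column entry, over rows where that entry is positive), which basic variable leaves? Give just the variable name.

x

Ratios: row 1 (s1): (98/5)/(26/5) = 49/13; row 2 (s2): entry -22/5 ≤ 0, skip; row 3 (x): (18/5)/(6/5) = 3.
Minimum ratio 3 is in the x row, so x leaves.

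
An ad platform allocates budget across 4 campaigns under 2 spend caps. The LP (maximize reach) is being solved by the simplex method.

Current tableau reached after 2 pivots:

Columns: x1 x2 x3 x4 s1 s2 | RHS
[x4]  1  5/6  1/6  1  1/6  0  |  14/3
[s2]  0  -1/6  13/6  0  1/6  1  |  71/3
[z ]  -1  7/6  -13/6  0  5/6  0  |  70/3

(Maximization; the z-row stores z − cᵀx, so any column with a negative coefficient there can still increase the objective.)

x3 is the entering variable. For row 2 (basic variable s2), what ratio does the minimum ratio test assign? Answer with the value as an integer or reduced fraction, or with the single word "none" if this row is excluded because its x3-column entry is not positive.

142/13

Ratio = RHS / (x3 entry) = (71/3) / (13/6) = 142/13.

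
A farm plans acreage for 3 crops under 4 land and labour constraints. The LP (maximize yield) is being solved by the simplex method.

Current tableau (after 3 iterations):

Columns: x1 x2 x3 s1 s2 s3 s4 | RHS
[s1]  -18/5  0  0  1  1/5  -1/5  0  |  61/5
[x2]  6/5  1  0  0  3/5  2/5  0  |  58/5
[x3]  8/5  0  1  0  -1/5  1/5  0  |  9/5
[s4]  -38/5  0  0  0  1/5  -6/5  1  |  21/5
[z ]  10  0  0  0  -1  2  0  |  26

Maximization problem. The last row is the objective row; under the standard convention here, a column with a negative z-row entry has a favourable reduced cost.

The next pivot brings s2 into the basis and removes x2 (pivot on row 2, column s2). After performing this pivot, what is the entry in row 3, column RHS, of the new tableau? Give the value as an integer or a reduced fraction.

Pivot element is row 2, column s2: 3/5.
Normalize row 2: new (row 2, RHS) = (58/5)/(3/5) = 58/3.
row 3 ← row 3 − (-1/5)·(new row 2): 9/5 − (-1/5)·(58/3) = 17/3.

17/3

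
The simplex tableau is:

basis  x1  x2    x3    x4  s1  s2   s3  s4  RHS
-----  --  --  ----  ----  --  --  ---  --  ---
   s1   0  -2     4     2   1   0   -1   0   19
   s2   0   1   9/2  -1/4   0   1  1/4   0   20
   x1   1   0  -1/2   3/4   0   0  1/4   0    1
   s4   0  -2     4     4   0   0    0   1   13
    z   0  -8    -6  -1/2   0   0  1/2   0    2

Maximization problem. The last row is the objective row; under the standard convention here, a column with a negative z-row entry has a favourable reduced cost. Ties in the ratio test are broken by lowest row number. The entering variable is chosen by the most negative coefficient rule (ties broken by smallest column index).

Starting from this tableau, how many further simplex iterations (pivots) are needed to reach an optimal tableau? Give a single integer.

pivot: x2 in, s2 out → z = 162
pivot: x4 in, x1 out → z = 496/3
No improving column remains; optimal.

2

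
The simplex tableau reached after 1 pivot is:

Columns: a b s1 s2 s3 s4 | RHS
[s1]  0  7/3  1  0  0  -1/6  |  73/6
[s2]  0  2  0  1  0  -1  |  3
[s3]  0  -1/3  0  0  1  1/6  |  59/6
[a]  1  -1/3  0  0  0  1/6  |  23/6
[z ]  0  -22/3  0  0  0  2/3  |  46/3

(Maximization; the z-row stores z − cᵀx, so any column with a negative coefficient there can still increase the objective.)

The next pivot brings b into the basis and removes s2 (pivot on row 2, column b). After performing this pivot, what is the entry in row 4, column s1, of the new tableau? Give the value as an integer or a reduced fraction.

0

Pivot element is row 2, column b: 2.
Normalize row 2: new (row 2, s1) = 0/2 = 0.
row 4 ← row 4 − (-1/3)·(new row 2): 0 − (-1/3)·0 = 0.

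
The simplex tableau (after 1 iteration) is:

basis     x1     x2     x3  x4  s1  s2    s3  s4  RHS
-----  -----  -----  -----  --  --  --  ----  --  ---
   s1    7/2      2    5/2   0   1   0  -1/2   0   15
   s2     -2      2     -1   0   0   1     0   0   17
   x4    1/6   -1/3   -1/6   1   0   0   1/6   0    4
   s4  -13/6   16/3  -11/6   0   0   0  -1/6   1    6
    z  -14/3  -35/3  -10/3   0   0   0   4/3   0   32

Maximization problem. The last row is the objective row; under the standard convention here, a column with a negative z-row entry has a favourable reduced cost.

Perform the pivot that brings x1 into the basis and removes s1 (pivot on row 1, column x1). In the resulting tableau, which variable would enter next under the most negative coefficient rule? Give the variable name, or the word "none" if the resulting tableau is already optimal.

Pivot element 7/2. New z-row = old z-row − (-14/3)·(row 1/(7/2)).
Updated z-row coefficients: x1: 0, x2: -9, x3: 0, x4: 0, s1: 4/3, s2: 0, s3: 2/3, s4: 0.
The most negative is -9 in column x2, so x2 would enter next.

x2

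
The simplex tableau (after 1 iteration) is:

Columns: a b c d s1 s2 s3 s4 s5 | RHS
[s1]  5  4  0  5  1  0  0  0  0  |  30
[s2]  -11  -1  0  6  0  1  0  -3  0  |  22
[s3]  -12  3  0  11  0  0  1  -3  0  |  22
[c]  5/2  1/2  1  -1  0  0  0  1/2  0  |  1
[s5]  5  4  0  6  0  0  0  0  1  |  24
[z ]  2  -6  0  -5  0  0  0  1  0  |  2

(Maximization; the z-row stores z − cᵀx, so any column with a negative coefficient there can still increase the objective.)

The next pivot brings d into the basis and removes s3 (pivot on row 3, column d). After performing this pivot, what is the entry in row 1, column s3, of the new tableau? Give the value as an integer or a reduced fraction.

-5/11

Pivot element is row 3, column d: 11.
Normalize row 3: new (row 3, s3) = 1/11 = 1/11.
row 1 ← row 1 − 5·(new row 3): 0 − 5·(1/11) = -5/11.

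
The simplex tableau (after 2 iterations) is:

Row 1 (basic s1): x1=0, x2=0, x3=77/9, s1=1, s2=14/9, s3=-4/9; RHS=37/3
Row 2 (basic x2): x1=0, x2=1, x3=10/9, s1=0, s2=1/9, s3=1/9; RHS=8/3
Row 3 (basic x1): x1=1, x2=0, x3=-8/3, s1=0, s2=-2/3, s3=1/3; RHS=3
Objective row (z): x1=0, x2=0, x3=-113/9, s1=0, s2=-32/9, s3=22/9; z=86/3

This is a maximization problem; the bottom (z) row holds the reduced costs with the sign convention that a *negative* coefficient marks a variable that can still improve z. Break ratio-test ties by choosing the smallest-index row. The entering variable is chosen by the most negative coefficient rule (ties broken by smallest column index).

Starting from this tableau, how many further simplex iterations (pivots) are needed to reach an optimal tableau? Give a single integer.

pivot: x3 in, s1 out → z = 3601/77
pivot: s2 in, x3 out → z = 398/7
No improving column remains; optimal.

2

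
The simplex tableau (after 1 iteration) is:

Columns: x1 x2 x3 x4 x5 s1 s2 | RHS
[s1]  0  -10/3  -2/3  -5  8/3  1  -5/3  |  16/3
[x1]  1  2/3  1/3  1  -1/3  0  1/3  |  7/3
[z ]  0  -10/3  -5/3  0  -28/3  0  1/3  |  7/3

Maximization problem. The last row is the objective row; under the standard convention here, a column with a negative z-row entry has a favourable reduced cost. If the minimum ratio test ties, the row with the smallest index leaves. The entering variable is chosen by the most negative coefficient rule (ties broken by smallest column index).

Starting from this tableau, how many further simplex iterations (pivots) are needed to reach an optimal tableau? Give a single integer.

3

pivot: x5 in, s1 out → z = 21
pivot: x4 in, x1 out → z = 161
pivot: x2 in, x4 out → z = 201
No improving column remains; optimal.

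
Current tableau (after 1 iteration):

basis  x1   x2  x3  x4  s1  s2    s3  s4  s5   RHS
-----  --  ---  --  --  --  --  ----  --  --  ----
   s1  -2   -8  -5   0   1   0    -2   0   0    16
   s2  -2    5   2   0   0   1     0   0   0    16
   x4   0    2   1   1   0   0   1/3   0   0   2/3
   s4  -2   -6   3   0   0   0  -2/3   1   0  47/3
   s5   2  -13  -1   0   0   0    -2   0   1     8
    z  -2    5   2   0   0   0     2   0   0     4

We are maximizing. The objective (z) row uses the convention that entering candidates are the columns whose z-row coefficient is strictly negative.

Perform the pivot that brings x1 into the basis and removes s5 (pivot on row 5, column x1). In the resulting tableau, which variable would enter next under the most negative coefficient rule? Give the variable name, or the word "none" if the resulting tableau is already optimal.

x2

Pivot element 2. New z-row = old z-row − (-2)·(row 5/2).
Updated z-row coefficients: x1: 0, x2: -8, x3: 1, x4: 0, s1: 0, s2: 0, s3: 0, s4: 0, s5: 1.
The most negative is -8 in column x2, so x2 would enter next.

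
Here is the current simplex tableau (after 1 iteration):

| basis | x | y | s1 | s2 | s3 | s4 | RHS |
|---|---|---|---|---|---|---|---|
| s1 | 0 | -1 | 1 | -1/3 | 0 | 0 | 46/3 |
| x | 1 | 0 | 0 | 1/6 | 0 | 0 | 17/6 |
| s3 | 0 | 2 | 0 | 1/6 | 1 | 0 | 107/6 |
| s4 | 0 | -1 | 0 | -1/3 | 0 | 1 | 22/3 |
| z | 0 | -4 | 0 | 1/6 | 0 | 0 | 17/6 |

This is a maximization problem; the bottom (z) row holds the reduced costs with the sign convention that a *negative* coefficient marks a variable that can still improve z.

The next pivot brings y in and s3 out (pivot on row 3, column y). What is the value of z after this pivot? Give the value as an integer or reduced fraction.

Minimum ratio for y: (107/6)/2 = 107/12.
z changes by −(z-row coeff of y)·ratio = −(-4)·(107/12) = 107/3.
New z = 17/6 + (107/3) = 77/2.

77/2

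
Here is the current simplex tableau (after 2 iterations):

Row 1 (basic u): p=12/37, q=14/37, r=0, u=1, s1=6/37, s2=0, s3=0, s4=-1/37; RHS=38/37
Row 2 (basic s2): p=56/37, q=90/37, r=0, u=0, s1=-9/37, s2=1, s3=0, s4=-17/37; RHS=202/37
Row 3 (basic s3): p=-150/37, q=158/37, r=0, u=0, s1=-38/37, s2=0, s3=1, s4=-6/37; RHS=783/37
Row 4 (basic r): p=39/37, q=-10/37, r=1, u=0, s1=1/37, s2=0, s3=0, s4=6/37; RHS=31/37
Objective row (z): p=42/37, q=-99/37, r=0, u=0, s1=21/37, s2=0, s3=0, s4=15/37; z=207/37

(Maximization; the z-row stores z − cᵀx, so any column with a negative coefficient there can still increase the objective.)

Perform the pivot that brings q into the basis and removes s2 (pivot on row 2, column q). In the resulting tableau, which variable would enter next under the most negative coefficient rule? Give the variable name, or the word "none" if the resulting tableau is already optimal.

s4

Pivot element 90/37. New z-row = old z-row − (-99/37)·(row 2/(90/37)).
Updated z-row coefficients: p: 14/5, q: 0, r: 0, u: 0, s1: 3/10, s2: 11/10, s3: 0, s4: -1/10.
The most negative is -1/10 in column s4, so s4 would enter next.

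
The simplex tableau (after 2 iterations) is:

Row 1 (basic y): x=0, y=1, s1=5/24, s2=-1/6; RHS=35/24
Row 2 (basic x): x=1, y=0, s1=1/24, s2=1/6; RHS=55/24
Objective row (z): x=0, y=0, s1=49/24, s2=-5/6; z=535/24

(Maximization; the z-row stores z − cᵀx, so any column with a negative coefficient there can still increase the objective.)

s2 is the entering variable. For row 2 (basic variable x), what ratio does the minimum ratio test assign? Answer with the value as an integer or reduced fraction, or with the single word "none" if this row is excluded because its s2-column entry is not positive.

Ratio = RHS / (s2 entry) = (55/24) / (1/6) = 55/4.

55/4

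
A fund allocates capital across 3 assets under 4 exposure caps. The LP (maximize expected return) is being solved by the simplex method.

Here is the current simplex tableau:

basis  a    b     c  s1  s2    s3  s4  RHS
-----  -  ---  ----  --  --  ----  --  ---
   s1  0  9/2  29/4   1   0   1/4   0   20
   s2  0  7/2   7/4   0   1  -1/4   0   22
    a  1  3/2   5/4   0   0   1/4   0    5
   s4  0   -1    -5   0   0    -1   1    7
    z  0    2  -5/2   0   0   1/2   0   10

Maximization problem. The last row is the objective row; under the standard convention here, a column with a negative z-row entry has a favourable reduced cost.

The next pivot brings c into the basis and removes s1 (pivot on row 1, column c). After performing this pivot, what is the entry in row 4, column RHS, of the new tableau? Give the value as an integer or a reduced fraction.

Pivot element is row 1, column c: 29/4.
Normalize row 1: new (row 1, RHS) = 20/(29/4) = 80/29.
row 4 ← row 4 − (-5)·(new row 1): 7 − (-5)·(80/29) = 603/29.

603/29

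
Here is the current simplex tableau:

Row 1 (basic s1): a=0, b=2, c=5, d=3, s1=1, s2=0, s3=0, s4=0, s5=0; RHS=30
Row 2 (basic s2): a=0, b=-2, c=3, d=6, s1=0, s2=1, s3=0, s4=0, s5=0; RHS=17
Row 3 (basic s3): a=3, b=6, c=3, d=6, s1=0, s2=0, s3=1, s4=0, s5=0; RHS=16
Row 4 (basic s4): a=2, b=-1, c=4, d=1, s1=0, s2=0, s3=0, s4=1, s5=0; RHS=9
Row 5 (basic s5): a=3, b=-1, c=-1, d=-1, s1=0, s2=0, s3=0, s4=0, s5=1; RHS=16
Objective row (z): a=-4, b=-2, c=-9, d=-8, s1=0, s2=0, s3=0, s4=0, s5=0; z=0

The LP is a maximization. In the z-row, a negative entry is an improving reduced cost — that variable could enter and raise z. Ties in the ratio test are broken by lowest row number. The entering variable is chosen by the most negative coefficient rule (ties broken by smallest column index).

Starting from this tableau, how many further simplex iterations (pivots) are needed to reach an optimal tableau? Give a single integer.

pivot: c in, s4 out → z = 81/4
pivot: d in, s3 out → z = 638/21
No improving column remains; optimal.

2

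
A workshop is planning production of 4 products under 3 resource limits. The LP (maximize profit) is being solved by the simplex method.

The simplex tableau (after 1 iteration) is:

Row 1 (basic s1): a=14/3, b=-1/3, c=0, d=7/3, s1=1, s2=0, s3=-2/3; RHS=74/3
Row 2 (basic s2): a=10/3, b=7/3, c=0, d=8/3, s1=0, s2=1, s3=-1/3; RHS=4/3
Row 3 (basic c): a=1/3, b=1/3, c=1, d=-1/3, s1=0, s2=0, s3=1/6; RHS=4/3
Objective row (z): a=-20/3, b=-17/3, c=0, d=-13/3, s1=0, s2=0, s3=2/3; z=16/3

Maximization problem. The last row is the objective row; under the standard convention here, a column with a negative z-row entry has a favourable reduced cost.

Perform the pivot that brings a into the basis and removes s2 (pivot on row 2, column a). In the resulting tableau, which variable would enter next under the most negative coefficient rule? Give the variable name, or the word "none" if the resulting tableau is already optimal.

Pivot element 10/3. New z-row = old z-row − (-20/3)·(row 2/(10/3)).
Updated z-row coefficients: a: 0, b: -1, c: 0, d: 1, s1: 0, s2: 2, s3: 0.
The most negative is -1 in column b, so b would enter next.

b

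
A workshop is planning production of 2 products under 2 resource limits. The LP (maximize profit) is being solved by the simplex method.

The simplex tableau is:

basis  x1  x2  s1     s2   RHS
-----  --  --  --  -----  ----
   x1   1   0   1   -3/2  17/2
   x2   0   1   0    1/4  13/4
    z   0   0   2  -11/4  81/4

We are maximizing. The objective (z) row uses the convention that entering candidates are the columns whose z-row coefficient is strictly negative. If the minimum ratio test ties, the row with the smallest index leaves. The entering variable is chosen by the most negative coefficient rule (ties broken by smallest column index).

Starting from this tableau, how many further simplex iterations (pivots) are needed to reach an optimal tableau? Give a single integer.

pivot: s2 in, x2 out → z = 56
No improving column remains; optimal.

1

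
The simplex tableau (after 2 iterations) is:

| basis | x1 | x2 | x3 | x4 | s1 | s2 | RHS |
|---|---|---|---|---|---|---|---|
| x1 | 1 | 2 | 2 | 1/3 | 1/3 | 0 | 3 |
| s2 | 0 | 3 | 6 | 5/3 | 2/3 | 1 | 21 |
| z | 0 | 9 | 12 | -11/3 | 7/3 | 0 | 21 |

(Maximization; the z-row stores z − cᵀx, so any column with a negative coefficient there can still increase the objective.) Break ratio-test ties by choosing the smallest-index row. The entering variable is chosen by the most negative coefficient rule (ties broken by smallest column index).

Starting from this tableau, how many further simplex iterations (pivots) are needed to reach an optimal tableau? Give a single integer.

pivot: x4 in, x1 out → z = 54
No improving column remains; optimal.

1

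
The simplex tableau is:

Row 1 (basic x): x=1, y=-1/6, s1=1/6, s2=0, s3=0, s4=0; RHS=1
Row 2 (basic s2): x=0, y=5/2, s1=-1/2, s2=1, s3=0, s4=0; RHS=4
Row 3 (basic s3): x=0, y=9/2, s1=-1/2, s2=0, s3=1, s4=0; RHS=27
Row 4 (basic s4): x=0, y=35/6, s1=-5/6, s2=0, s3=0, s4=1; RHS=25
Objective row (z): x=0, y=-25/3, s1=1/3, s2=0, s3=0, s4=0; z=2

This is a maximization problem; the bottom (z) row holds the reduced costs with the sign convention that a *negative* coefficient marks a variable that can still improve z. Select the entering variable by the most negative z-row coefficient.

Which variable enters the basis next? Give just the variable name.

y

Objective-row coefficients: x: 0, y: -25/3, s1: 1/3, s2: 0, s3: 0, s4: 0.
The most negative is -25/3 in column y, so y enters.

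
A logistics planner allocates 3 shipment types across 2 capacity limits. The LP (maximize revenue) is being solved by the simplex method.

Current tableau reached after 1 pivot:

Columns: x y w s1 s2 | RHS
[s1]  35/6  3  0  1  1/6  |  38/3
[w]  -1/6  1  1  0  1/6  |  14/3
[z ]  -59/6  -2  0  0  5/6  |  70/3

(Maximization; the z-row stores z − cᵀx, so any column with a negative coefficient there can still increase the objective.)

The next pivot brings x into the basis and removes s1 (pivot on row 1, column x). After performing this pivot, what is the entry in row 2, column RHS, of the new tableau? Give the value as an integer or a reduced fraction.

Pivot element is row 1, column x: 35/6.
Normalize row 1: new (row 1, RHS) = (38/3)/(35/6) = 76/35.
row 2 ← row 2 − (-1/6)·(new row 1): 14/3 − (-1/6)·(76/35) = 176/35.

176/35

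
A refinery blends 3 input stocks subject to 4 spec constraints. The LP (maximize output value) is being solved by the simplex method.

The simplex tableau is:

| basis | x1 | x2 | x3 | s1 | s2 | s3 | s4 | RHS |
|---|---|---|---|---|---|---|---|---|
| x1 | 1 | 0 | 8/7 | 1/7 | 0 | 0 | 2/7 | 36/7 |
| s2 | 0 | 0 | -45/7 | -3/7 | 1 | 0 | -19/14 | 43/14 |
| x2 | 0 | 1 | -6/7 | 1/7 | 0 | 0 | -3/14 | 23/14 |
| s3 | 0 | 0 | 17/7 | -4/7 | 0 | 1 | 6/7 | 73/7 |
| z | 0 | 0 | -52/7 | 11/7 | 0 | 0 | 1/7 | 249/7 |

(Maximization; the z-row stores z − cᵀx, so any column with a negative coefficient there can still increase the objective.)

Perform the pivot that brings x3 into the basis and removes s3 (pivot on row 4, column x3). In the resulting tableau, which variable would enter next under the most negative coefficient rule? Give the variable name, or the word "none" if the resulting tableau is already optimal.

Pivot element 17/7. New z-row = old z-row − (-52/7)·(row 4/(17/7)).
Updated z-row coefficients: x1: 0, x2: 0, x3: 0, s1: -3/17, s2: 0, s3: 52/17, s4: 47/17.
The most negative is -3/17 in column s1, so s1 would enter next.

s1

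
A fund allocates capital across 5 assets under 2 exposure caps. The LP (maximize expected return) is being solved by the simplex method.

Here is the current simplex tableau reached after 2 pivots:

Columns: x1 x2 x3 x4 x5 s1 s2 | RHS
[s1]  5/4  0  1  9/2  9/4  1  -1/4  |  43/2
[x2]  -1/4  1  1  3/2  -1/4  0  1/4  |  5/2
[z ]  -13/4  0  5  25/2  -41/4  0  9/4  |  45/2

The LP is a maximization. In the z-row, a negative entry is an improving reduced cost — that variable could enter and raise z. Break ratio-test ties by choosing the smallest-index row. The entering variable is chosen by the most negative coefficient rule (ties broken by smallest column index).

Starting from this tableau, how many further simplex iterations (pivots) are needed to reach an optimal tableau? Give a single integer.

1

pivot: x5 in, s1 out → z = 1084/9
No improving column remains; optimal.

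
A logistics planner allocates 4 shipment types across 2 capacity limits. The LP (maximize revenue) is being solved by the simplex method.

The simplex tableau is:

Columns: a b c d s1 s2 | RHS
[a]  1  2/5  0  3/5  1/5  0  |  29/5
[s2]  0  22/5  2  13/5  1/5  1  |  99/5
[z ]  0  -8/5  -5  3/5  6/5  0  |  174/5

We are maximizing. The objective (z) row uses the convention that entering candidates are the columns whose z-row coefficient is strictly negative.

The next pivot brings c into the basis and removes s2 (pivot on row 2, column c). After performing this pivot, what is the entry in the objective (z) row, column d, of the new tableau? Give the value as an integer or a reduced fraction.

71/10

Pivot element is row 2, column c: 2.
Normalize row 2: new (row 2, d) = (13/5)/2 = 13/10.
z-row ← z-row − (-5)·(new row 2): 3/5 − (-5)·(13/10) = 71/10.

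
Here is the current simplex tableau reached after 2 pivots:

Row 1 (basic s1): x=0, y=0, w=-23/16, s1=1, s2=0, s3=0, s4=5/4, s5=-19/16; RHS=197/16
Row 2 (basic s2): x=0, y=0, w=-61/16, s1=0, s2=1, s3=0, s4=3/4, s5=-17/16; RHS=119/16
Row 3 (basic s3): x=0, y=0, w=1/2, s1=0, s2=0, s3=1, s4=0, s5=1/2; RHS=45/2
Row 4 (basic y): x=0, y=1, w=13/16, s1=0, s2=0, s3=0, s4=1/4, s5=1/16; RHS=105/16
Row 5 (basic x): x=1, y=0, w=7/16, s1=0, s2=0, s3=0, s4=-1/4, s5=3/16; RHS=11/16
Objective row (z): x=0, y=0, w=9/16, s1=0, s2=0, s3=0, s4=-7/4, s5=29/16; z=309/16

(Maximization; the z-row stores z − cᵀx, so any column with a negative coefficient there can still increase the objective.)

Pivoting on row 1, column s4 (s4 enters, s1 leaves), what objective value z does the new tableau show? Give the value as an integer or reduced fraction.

Minimum ratio for s4: (197/16)/(5/4) = 197/20.
z changes by −(z-row coeff of s4)·ratio = −(-7/4)·(197/20) = 1379/80.
New z = 309/16 + (1379/80) = 731/20.

731/20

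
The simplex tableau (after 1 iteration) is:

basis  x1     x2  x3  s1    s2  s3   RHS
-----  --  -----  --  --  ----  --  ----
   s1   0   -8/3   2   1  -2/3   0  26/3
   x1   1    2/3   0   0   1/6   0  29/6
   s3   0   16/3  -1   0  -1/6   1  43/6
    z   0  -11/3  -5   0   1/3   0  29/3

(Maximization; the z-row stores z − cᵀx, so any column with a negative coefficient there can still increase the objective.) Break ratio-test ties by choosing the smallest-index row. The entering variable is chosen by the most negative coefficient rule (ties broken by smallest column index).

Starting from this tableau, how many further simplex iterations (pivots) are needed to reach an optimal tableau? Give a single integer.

3

pivot: x3 in, s1 out → z = 94/3
pivot: x2 in, s3 out → z = 1465/24
pivot: s2 in, x1 out → z = 275/3
No improving column remains; optimal.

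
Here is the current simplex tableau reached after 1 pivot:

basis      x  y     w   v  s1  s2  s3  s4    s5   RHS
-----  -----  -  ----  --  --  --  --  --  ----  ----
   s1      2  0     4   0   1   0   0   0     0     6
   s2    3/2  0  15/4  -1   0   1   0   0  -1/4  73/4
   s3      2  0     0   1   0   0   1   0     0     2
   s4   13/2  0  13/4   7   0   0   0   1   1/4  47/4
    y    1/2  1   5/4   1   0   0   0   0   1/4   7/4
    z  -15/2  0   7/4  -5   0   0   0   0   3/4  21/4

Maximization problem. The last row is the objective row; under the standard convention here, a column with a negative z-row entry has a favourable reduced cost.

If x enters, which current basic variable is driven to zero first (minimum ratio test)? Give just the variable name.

Ratios: row 1 (s1): 6/2 = 3; row 2 (s2): (73/4)/(3/2) = 73/6; row 3 (s3): 2/2 = 1; row 4 (s4): (47/4)/(13/2) = 47/26; row 5 (y): (7/4)/(1/2) = 7/2.
Minimum ratio 1 is in the s3 row, so s3 leaves.

s3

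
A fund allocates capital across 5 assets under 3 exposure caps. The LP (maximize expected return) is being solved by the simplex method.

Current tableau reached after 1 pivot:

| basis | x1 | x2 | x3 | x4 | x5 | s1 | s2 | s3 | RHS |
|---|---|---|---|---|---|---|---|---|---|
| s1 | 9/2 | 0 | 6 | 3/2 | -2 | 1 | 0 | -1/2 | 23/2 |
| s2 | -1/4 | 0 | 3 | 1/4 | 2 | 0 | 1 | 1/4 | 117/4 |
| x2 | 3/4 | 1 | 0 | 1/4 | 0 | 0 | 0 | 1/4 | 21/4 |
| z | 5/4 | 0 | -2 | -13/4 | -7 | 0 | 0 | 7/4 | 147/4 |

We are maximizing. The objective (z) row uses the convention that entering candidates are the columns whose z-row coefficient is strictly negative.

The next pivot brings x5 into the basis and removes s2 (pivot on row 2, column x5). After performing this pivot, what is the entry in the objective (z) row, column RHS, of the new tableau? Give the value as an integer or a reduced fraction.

1113/8

Pivot element is row 2, column x5: 2.
Normalize row 2: new (row 2, RHS) = (117/4)/2 = 117/8.
z-row ← z-row − (-7)·(new row 2): 147/4 − (-7)·(117/8) = 1113/8.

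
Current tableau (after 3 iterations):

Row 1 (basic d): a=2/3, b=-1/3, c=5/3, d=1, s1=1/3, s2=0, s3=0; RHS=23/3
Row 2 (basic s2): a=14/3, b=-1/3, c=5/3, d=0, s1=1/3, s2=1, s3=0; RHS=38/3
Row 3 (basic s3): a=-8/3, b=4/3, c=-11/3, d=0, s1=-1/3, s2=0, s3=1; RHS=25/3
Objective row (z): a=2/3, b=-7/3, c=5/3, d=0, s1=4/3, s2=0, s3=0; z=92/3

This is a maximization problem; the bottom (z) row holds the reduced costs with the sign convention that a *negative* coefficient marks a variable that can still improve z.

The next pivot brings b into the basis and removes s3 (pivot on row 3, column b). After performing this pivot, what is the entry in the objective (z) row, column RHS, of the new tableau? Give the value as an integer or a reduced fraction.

181/4

Pivot element is row 3, column b: 4/3.
Normalize row 3: new (row 3, RHS) = (25/3)/(4/3) = 25/4.
z-row ← z-row − (-7/3)·(new row 3): 92/3 − (-7/3)·(25/4) = 181/4.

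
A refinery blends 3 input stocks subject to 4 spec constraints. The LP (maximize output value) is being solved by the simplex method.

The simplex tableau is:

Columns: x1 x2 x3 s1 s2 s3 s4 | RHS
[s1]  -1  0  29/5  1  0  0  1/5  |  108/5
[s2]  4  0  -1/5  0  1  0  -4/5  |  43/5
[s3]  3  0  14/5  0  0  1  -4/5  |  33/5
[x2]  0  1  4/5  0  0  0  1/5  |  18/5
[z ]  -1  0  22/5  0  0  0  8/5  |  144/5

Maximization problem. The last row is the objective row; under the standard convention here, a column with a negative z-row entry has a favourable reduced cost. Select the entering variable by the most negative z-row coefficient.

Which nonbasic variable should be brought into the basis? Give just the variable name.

x1

Objective-row coefficients: x1: -1, x2: 0, x3: 22/5, s1: 0, s2: 0, s3: 0, s4: 8/5.
The most negative is -1 in column x1, so x1 enters.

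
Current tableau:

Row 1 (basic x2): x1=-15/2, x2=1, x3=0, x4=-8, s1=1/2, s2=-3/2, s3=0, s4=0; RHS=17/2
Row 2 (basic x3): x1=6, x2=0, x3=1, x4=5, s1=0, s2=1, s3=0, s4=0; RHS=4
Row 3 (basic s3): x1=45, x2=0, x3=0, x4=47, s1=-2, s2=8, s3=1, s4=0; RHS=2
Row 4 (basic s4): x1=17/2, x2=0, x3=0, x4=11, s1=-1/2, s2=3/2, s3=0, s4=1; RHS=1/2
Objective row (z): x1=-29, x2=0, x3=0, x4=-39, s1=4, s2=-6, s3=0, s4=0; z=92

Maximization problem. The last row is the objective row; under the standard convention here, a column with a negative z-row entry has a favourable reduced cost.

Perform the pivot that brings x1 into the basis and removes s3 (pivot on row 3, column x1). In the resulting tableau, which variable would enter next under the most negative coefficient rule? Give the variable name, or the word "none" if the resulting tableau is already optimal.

x4

Pivot element 45. New z-row = old z-row − (-29)·(row 3/45).
Updated z-row coefficients: x1: 0, x2: 0, x3: 0, x4: -392/45, s1: 122/45, s2: -38/45, s3: 29/45, s4: 0.
The most negative is -392/45 in column x4, so x4 would enter next.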